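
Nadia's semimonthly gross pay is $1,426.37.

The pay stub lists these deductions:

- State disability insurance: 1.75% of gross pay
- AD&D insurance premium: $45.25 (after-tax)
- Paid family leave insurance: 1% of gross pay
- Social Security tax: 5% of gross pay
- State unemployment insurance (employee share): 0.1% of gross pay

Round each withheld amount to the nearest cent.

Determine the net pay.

State unemployment insurance (employee share): $1,426.37 × 0.001 = $1.43
Paid family leave insurance: $1,426.37 × 0.01 = $14.26
Social Security tax: $1,426.37 × 0.05 = $71.32
State disability insurance: $1,426.37 × 0.0175 = $24.96
AD&D insurance premium: $45.25
Total deductions = $1.43 + $14.26 + $71.32 + $24.96 + $45.25 = $157.22
Net pay = $1,426.37 − $157.22 = $1,269.15

$1,269.15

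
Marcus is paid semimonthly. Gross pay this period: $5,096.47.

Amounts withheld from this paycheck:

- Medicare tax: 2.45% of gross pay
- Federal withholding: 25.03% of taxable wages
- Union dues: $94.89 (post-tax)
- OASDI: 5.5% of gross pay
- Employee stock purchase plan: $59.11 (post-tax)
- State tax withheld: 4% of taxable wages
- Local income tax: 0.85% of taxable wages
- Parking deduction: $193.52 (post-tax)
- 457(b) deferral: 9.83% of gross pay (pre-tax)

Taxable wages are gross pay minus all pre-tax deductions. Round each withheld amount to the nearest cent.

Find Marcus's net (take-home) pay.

457(b) deferral: $5,096.47 × 0.0983 = $500.98
Taxable wages = $5,096.47 − $500.98 = $4,595.49
Federal withholding: $4,595.49 × 0.2503 = $1,150.25
Local income tax: $4,595.49 × 0.0085 = $39.06
State tax withheld: $4,595.49 × 0.04 = $183.82
OASDI: $5,096.47 × 0.055 = $280.31
Medicare tax: $5,096.47 × 0.0245 = $124.86
Union dues: $94.89
Employee stock purchase plan: $59.11
Parking deduction: $193.52
Total deductions = $500.98 + $1,150.25 + $39.06 + $183.82 + $280.31 + $124.86 + $94.89 + $59.11 + $193.52 = $2,626.80
Net pay = $5,096.47 − $2,626.80 = $2,469.67

$2,469.67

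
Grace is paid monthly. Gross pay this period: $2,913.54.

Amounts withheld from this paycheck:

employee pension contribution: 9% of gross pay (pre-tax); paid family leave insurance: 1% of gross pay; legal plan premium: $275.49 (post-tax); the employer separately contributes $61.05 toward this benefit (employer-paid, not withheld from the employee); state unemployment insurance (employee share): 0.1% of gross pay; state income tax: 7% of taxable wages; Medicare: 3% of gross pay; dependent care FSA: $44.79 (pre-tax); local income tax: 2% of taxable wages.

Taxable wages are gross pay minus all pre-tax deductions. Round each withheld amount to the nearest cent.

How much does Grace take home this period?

Dependent care FSA: $44.79
Employee pension contribution: $2,913.54 × 0.09 = $262.22
Pre-tax total = $44.79 + $262.22 = $307.01
Taxable wages = $2,913.54 − $307.01 = $2,606.53
State income tax: $2,606.53 × 0.07 = $182.46
Local income tax: $2,606.53 × 0.02 = $52.13
Paid family leave insurance: $2,913.54 × 0.01 = $29.14
Medicare: $2,913.54 × 0.03 = $87.41
State unemployment insurance (employee share): $2,913.54 × 0.001 = $2.91
Legal plan premium: $275.49
(Employer's $61.05 toward legal plan premium is not withheld from the employee.)
Total deductions = $44.79 + $262.22 + $182.46 + $52.13 + $29.14 + $87.41 + $2.91 + $275.49 = $936.55
Net pay = $2,913.54 − $936.55 = $1,976.99

$1,976.99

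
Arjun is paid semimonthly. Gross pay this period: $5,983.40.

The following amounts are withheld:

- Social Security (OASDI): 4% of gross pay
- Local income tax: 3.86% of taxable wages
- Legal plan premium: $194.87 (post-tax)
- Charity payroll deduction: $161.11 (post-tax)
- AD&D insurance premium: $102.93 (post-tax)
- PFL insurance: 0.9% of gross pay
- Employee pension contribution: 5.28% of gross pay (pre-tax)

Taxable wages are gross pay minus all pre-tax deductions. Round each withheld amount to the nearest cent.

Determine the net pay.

$4,696.62

Employee pension contribution: $5,983.40 × 0.0528 = $315.92
Taxable wages = $5,983.40 − $315.92 = $5,667.48
Local income tax: $5,667.48 × 0.0386 = $218.76
PFL insurance: $5,983.40 × 0.009 = $53.85
Social Security (OASDI): $5,983.40 × 0.04 = $239.34
AD&D insurance premium: $102.93
Legal plan premium: $194.87
Charity payroll deduction: $161.11
Total deductions = $315.92 + $218.76 + $53.85 + $239.34 + $102.93 + $194.87 + $161.11 = $1,286.78
Net pay = $5,983.40 − $1,286.78 = $4,696.62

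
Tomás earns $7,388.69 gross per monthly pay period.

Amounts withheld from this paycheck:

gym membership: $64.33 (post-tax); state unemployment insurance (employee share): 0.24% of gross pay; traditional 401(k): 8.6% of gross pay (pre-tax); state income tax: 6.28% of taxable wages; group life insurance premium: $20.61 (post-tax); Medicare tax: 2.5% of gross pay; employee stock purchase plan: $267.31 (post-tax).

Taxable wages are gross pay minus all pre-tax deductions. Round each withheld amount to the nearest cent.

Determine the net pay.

Traditional 401(k): $7,388.69 × 0.086 = $635.43
Taxable wages = $7,388.69 − $635.43 = $6,753.26
State income tax: $6,753.26 × 0.0628 = $424.10
Medicare tax: $7,388.69 × 0.025 = $184.72
State unemployment insurance (employee share): $7,388.69 × 0.0024 = $17.73
Group life insurance premium: $20.61
Gym membership: $64.33
Employee stock purchase plan: $267.31
Total deductions = $635.43 + $424.10 + $184.72 + $17.73 + $20.61 + $64.33 + $267.31 = $1,614.23
Net pay = $7,388.69 − $1,614.23 = $5,774.46

$5,774.46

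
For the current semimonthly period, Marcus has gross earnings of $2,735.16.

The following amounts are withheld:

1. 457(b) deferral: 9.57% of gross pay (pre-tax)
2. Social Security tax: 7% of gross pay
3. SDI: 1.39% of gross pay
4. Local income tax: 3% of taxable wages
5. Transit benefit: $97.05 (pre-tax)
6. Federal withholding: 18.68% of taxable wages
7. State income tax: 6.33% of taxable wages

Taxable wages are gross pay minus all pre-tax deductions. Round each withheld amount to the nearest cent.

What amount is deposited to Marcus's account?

Transit benefit: $97.05
457(b) deferral: $2,735.16 × 0.0957 = $261.75
Pre-tax total = $97.05 + $261.75 = $358.80
Taxable wages = $2,735.16 − $358.80 = $2,376.36
Federal withholding: $2,376.36 × 0.1868 = $443.90
State income tax: $2,376.36 × 0.0633 = $150.42
Local income tax: $2,376.36 × 0.03 = $71.29
SDI: $2,735.16 × 0.0139 = $38.02
Social Security tax: $2,735.16 × 0.07 = $191.46
Total deductions = $97.05 + $261.75 + $443.90 + $150.42 + $71.29 + $38.02 + $191.46 = $1,253.89
Net pay = $2,735.16 − $1,253.89 = $1,481.27

$1,481.27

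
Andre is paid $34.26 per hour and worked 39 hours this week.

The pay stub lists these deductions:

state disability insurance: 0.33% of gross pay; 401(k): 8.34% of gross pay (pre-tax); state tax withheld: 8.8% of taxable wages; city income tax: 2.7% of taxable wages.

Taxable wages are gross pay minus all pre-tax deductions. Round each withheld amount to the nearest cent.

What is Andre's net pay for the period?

Gross pay: 39 × $34.26 = $1336.14
401(k): $1336.14 × 0.0834 = $111.43
Taxable wages = $1336.14 − $111.43 = $1224.71
City income tax: $1224.71 × 0.027 = $33.07
State tax withheld: $1224.71 × 0.088 = $107.77
State disability insurance: $1336.14 × 0.0033 = $4.41
Total deductions = $111.43 + $33.07 + $107.77 + $4.41 = $256.68
Net pay = $1336.14 − $256.68 = $1079.46

$1079.46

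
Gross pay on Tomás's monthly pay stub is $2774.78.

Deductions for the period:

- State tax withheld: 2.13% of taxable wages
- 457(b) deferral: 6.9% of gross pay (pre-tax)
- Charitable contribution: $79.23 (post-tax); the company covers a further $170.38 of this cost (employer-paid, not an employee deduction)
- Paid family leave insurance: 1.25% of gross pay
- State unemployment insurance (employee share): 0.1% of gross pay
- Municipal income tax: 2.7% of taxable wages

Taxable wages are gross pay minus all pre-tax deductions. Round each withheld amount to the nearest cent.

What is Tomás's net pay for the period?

$2341.87

457(b) deferral: $2774.78 × 0.069 = $191.46
Taxable wages = $2774.78 − $191.46 = $2583.32
State tax withheld: $2583.32 × 0.0213 = $55.02
Municipal income tax: $2583.32 × 0.027 = $69.75
Paid family leave insurance: $2774.78 × 0.0125 = $34.68
State unemployment insurance (employee share): $2774.78 × 0.001 = $2.77
Charitable contribution: $79.23
(Employer's $170.38 toward charitable contribution is not withheld from the employee.)
Total deductions = $191.46 + $55.02 + $69.75 + $34.68 + $2.77 + $79.23 = $432.91
Net pay = $2774.78 − $432.91 = $2341.87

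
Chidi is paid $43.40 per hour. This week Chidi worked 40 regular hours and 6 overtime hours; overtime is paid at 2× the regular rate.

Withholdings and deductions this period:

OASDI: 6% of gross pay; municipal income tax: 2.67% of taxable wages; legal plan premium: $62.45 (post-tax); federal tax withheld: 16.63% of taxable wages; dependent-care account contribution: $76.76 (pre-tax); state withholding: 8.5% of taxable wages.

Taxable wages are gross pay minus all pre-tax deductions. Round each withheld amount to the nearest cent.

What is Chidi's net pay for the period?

$1,376.13

Regular pay: 40 × $43.40 = $1,736.00
Overtime pay: 6 × $43.40 × 2 = $520.80
Gross pay = $1,736.00 + $520.80 = $2,256.80
Dependent-care account contribution: $76.76
Taxable wages = $2,256.80 − $76.76 = $2,180.04
Municipal income tax: $2,180.04 × 0.0267 = $58.21
State withholding: $2,180.04 × 0.085 = $185.30
Federal tax withheld: $2,180.04 × 0.1663 = $362.54
OASDI: $2,256.80 × 0.06 = $135.41
Legal plan premium: $62.45
Total deductions = $76.76 + $58.21 + $185.30 + $362.54 + $135.41 + $62.45 = $880.67
Net pay = $2,256.80 − $880.67 = $1,376.13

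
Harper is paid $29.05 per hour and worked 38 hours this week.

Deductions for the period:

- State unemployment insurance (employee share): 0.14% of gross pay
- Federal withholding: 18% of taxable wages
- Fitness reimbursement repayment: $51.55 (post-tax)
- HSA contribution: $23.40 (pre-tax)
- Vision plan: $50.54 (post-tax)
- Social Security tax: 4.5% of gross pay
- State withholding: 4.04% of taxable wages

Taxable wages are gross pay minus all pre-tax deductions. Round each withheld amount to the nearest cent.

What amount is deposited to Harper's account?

$689.04

Gross pay: 38 × $29.05 = $1,103.90
HSA contribution: $23.40
Taxable wages = $1,103.90 − $23.40 = $1,080.50
State withholding: $1,080.50 × 0.0404 = $43.65
Federal withholding: $1,080.50 × 0.18 = $194.49
Social Security tax: $1,103.90 × 0.045 = $49.68
State unemployment insurance (employee share): $1,103.90 × 0.0014 = $1.55
Fitness reimbursement repayment: $51.55
Vision plan: $50.54
Total deductions = $23.40 + $43.65 + $194.49 + $49.68 + $1.55 + $51.55 + $50.54 = $414.86
Net pay = $1,103.90 − $414.86 = $689.04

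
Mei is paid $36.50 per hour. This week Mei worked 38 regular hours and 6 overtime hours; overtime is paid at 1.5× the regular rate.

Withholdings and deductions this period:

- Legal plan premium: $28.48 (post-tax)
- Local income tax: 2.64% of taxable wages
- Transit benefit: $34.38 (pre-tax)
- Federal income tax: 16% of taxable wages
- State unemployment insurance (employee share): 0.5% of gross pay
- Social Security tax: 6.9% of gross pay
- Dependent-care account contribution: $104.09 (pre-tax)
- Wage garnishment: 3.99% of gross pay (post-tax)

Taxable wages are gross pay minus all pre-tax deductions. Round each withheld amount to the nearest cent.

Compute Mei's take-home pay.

Regular pay: 38 × $36.50 = $1,387.00
Overtime pay: 6 × $36.50 × 1.5 = $328.50
Gross pay = $1,387.00 + $328.50 = $1,715.50
Dependent-care account contribution: $104.09
Transit benefit: $34.38
Pre-tax total = $104.09 + $34.38 = $138.47
Taxable wages = $1,715.50 − $138.47 = $1,577.03
Federal income tax: $1,577.03 × 0.16 = $252.32
Local income tax: $1,577.03 × 0.0264 = $41.63
State unemployment insurance (employee share): $1,715.50 × 0.005 = $8.58
Social Security tax: $1,715.50 × 0.069 = $118.37
Legal plan premium: $28.48
Wage garnishment: $1,715.50 × 0.0399 = $68.45
Total deductions = $104.09 + $34.38 + $252.32 + $41.63 + $8.58 + $118.37 + $28.48 + $68.45 = $656.30
Net pay = $1,715.50 − $656.30 = $1,059.20

$1,059.20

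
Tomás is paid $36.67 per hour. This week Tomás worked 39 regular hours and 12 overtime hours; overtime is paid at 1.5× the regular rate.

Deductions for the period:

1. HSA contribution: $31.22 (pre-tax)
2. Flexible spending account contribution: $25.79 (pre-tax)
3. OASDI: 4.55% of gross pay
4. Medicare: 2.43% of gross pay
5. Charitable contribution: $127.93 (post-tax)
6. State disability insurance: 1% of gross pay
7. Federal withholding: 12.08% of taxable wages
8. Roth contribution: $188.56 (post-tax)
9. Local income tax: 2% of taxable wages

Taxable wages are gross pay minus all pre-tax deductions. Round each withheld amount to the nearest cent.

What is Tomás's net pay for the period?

Regular pay: 39 × $36.67 = $1430.13
Overtime pay: 12 × $36.67 × 1.5 = $660.06
Gross pay = $1430.13 + $660.06 = $2090.19
HSA contribution: $31.22
Flexible spending account contribution: $25.79
Pre-tax total = $31.22 + $25.79 = $57.01
Taxable wages = $2090.19 − $57.01 = $2033.18
Federal withholding: $2033.18 × 0.1208 = $245.61
Local income tax: $2033.18 × 0.02 = $40.66
Medicare: $2090.19 × 0.0243 = $50.79
OASDI: $2090.19 × 0.0455 = $95.10
State disability insurance: $2090.19 × 0.01 = $20.90
Roth contribution: $188.56
Charitable contribution: $127.93
Total deductions = $31.22 + $25.79 + $245.61 + $40.66 + $50.79 + $95.10 + $20.90 + $188.56 + $127.93 = $826.56
Net pay = $2090.19 − $826.56 = $1263.63

$1263.63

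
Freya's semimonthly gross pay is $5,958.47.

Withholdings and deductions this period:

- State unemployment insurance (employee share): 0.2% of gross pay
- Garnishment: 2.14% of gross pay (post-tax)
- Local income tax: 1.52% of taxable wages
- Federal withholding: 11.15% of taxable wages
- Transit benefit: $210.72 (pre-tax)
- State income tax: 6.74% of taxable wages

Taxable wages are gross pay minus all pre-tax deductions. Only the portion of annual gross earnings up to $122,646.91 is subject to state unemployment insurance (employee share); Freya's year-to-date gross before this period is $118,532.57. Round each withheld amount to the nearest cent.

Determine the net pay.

$4,496.37

Transit benefit: $210.72
Taxable wages = $5,958.47 − $210.72 = $5,747.75
Federal withholding: $5,747.75 × 0.1115 = $640.87
State income tax: $5,747.75 × 0.0674 = $387.40
Local income tax: $5,747.75 × 0.0152 = $87.37
State unemployment insurance (employee share): only $122,646.91 − $118,532.57 = $4,114.34 of this check is subject → $4,114.34 × 0.002 = $8.23
Garnishment: $5,958.47 × 0.0214 = $127.51
Total deductions = $210.72 + $640.87 + $387.40 + $87.37 + $8.23 + $127.51 = $1,462.10
Net pay = $5,958.47 − $1,462.10 = $4,496.37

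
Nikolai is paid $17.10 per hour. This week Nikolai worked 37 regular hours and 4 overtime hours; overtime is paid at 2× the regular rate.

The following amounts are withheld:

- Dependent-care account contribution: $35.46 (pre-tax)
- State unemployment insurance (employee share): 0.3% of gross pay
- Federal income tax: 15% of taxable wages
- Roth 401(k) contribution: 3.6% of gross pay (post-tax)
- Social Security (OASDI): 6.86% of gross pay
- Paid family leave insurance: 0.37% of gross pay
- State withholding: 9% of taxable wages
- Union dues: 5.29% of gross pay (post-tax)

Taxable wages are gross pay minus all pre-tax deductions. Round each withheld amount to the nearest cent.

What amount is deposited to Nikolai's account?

$431.51

Regular pay: 37 × $17.10 = $632.70
Overtime pay: 4 × $17.10 × 2 = $136.80
Gross pay = $632.70 + $136.80 = $769.50
Dependent-care account contribution: $35.46
Taxable wages = $769.50 − $35.46 = $734.04
Federal income tax: $734.04 × 0.15 = $110.11
State withholding: $734.04 × 0.09 = $66.06
Social Security (OASDI): $769.50 × 0.0686 = $52.79
Paid family leave insurance: $769.50 × 0.0037 = $2.85
State unemployment insurance (employee share): $769.50 × 0.003 = $2.31
Union dues: $769.50 × 0.0529 = $40.71
Roth 401(k) contribution: $769.50 × 0.036 = $27.70
Total deductions = $35.46 + $110.11 + $66.06 + $52.79 + $2.85 + $2.31 + $40.71 + $27.70 = $337.99
Net pay = $769.50 − $337.99 = $431.51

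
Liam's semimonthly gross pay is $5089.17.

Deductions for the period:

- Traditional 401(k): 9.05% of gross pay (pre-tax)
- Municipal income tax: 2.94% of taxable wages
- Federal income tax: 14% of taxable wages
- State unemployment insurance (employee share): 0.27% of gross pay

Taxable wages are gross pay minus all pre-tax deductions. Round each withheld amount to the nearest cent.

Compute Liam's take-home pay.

$3830.78

Traditional 401(k): $5089.17 × 0.0905 = $460.57
Taxable wages = $5089.17 − $460.57 = $4628.60
Municipal income tax: $4628.60 × 0.0294 = $136.08
Federal income tax: $4628.60 × 0.14 = $648.00
State unemployment insurance (employee share): $5089.17 × 0.0027 = $13.74
Total deductions = $460.57 + $136.08 + $648.00 + $13.74 = $1258.39
Net pay = $5089.17 − $1258.39 = $3830.78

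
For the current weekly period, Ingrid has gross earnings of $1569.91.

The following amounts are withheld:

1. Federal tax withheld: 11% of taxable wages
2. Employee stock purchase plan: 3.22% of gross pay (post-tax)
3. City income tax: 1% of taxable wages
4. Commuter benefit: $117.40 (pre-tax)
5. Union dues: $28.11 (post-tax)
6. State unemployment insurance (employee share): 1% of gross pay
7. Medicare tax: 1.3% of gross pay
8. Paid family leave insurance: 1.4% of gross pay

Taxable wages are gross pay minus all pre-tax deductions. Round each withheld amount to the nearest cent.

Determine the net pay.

Commuter benefit: $117.40
Taxable wages = $1569.91 − $117.40 = $1452.51
City income tax: $1452.51 × 0.01 = $14.53
Federal tax withheld: $1452.51 × 0.11 = $159.78
State unemployment insurance (employee share): $1569.91 × 0.01 = $15.70
Medicare tax: $1569.91 × 0.013 = $20.41
Paid family leave insurance: $1569.91 × 0.014 = $21.98
Employee stock purchase plan: $1569.91 × 0.0322 = $50.55
Union dues: $28.11
Total deductions = $117.40 + $14.53 + $159.78 + $15.70 + $20.41 + $21.98 + $50.55 + $28.11 = $428.46
Net pay = $1569.91 − $428.46 = $1141.45

$1141.45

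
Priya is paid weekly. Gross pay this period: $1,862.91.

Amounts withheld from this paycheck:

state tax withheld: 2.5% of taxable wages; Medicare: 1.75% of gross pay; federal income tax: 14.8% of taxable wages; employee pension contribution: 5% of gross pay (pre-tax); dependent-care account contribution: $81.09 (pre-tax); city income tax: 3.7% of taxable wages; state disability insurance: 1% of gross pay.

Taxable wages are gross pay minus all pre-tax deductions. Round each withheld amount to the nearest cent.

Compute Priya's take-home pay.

Dependent-care account contribution: $81.09
Employee pension contribution: $1,862.91 × 0.05 = $93.15
Pre-tax total = $81.09 + $93.15 = $174.24
Taxable wages = $1,862.91 − $174.24 = $1,688.67
City income tax: $1,688.67 × 0.037 = $62.48
State tax withheld: $1,688.67 × 0.025 = $42.22
Federal income tax: $1,688.67 × 0.148 = $249.92
Medicare: $1,862.91 × 0.0175 = $32.60
State disability insurance: $1,862.91 × 0.01 = $18.63
Total deductions = $81.09 + $93.15 + $62.48 + $42.22 + $249.92 + $32.60 + $18.63 = $580.09
Net pay = $1,862.91 − $580.09 = $1,282.82

$1,282.82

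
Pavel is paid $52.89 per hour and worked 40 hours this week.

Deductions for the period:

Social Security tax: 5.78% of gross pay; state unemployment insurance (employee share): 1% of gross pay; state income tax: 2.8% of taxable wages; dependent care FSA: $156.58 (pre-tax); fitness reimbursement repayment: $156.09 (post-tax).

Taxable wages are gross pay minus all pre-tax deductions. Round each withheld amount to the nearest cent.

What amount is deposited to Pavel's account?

Gross pay: 40 × $52.89 = $2115.60
Dependent care FSA: $156.58
Taxable wages = $2115.60 − $156.58 = $1959.02
State income tax: $1959.02 × 0.028 = $54.85
State unemployment insurance (employee share): $2115.60 × 0.01 = $21.16
Social Security tax: $2115.60 × 0.0578 = $122.28
Fitness reimbursement repayment: $156.09
Total deductions = $156.58 + $54.85 + $21.16 + $122.28 + $156.09 = $510.96
Net pay = $2115.60 − $510.96 = $1604.64

$1604.64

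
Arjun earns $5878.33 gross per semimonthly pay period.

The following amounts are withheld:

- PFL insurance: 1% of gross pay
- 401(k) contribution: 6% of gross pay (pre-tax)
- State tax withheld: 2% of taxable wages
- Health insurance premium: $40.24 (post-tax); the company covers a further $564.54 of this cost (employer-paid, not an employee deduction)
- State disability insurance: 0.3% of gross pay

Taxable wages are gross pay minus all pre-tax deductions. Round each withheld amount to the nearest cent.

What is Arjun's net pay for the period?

401(k) contribution: $5878.33 × 0.06 = $352.70
Taxable wages = $5878.33 − $352.70 = $5525.63
State tax withheld: $5525.63 × 0.02 = $110.51
State disability insurance: $5878.33 × 0.003 = $17.63
PFL insurance: $5878.33 × 0.01 = $58.78
Health insurance premium: $40.24
(Employer's $564.54 toward health insurance premium is not withheld from the employee.)
Total deductions = $352.70 + $110.51 + $17.63 + $58.78 + $40.24 = $579.86
Net pay = $5878.33 − $579.86 = $5298.47

$5298.47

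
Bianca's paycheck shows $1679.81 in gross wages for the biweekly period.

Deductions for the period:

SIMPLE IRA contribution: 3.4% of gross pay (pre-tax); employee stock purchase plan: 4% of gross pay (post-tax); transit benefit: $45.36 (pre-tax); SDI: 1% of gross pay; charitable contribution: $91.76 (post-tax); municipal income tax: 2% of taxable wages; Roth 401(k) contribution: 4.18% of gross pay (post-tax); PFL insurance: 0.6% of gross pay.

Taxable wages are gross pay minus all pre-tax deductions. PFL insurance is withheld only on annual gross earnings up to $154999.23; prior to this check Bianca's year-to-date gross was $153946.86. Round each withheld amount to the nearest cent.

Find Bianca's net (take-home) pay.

$1293.51

SIMPLE IRA contribution: $1679.81 × 0.034 = $57.11
Transit benefit: $45.36
Pre-tax total = $57.11 + $45.36 = $102.47
Taxable wages = $1679.81 − $102.47 = $1577.34
Municipal income tax: $1577.34 × 0.02 = $31.55
PFL insurance: only $154999.23 − $153946.86 = $1052.37 of this check is subject → $1052.37 × 0.006 = $6.31
SDI: $1679.81 × 0.01 = $16.80
Employee stock purchase plan: $1679.81 × 0.04 = $67.19
Charitable contribution: $91.76
Roth 401(k) contribution: $1679.81 × 0.0418 = $70.22
Total deductions = $57.11 + $45.36 + $31.55 + $6.31 + $16.80 + $67.19 + $91.76 + $70.22 = $386.30
Net pay = $1679.81 − $386.30 = $1293.51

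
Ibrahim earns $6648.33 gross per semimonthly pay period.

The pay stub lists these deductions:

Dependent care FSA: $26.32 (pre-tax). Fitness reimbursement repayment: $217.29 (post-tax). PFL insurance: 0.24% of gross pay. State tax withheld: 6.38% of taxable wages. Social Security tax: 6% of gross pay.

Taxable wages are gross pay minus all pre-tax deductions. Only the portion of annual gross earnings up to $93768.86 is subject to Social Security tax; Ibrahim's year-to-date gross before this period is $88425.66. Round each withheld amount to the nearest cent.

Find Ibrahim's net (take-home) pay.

Dependent care FSA: $26.32
Taxable wages = $6648.33 − $26.32 = $6622.01
State tax withheld: $6622.01 × 0.0638 = $422.48
PFL insurance: $6648.33 × 0.0024 = $15.96
Social Security tax: only $93768.86 − $88425.66 = $5343.20 of this check is subject → $5343.20 × 0.06 = $320.59
Fitness reimbursement repayment: $217.29
Total deductions = $26.32 + $422.48 + $15.96 + $320.59 + $217.29 = $1002.64
Net pay = $6648.33 − $1002.64 = $5645.69

$5645.69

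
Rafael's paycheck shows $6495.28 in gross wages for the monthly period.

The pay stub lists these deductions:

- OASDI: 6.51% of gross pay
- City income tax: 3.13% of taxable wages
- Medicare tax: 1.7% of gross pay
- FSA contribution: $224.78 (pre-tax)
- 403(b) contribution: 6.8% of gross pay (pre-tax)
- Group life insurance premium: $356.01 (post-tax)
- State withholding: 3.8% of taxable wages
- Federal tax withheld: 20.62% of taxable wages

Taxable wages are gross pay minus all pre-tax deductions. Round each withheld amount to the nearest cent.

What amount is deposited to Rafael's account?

$3333.71

403(b) contribution: $6495.28 × 0.068 = $441.68
FSA contribution: $224.78
Pre-tax total = $441.68 + $224.78 = $666.46
Taxable wages = $6495.28 − $666.46 = $5828.82
Federal tax withheld: $5828.82 × 0.2062 = $1201.90
State withholding: $5828.82 × 0.038 = $221.50
City income tax: $5828.82 × 0.0313 = $182.44
OASDI: $6495.28 × 0.0651 = $422.84
Medicare tax: $6495.28 × 0.017 = $110.42
Group life insurance premium: $356.01
Total deductions = $441.68 + $224.78 + $1201.90 + $221.50 + $182.44 + $422.84 + $110.42 + $356.01 = $3161.57
Net pay = $6495.28 − $3161.57 = $3333.71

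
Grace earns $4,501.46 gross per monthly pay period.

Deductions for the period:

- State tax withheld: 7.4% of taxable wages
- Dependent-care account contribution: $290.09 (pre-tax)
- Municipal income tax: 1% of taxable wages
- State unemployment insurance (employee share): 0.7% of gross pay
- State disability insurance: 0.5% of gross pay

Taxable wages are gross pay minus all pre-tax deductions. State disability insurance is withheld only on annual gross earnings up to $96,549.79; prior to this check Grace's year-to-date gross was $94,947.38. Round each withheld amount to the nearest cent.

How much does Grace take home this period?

Dependent-care account contribution: $290.09
Taxable wages = $4,501.46 − $290.09 = $4,211.37
State tax withheld: $4,211.37 × 0.074 = $311.64
Municipal income tax: $4,211.37 × 0.01 = $42.11
State unemployment insurance (employee share): $4,501.46 × 0.007 = $31.51
State disability insurance: only $96,549.79 − $94,947.38 = $1,602.41 of this check is subject → $1,602.41 × 0.005 = $8.01
Total deductions = $290.09 + $311.64 + $42.11 + $31.51 + $8.01 = $683.36
Net pay = $4,501.46 − $683.36 = $3,818.10

$3,818.10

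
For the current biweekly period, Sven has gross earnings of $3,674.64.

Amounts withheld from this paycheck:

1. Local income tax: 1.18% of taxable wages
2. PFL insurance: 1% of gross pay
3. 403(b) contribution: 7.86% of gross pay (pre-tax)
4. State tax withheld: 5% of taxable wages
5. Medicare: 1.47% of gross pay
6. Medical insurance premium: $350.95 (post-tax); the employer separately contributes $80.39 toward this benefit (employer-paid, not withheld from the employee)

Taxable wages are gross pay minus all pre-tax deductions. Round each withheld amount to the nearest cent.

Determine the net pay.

403(b) contribution: $3,674.64 × 0.0786 = $288.83
Taxable wages = $3,674.64 − $288.83 = $3,385.81
Local income tax: $3,385.81 × 0.0118 = $39.95
State tax withheld: $3,385.81 × 0.05 = $169.29
Medicare: $3,674.64 × 0.0147 = $54.02
PFL insurance: $3,674.64 × 0.01 = $36.75
Medical insurance premium: $350.95
(Employer's $80.39 toward medical insurance premium is not withheld from the employee.)
Total deductions = $288.83 + $39.95 + $169.29 + $54.02 + $36.75 + $350.95 = $939.79
Net pay = $3,674.64 − $939.79 = $2,734.85

$2,734.85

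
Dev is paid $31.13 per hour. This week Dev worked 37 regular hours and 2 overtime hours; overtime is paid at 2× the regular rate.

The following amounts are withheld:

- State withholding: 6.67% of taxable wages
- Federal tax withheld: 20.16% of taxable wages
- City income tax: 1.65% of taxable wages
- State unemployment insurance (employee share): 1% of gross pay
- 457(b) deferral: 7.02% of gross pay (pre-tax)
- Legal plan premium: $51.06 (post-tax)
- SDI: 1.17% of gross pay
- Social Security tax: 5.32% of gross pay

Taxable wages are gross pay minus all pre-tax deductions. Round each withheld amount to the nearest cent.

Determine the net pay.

$702.11

Regular pay: 37 × $31.13 = $1,151.81
Overtime pay: 2 × $31.13 × 2 = $124.52
Gross pay = $1,151.81 + $124.52 = $1,276.33
457(b) deferral: $1,276.33 × 0.0702 = $89.60
Taxable wages = $1,276.33 − $89.60 = $1,186.73
State withholding: $1,186.73 × 0.0667 = $79.15
Federal tax withheld: $1,186.73 × 0.2016 = $239.24
City income tax: $1,186.73 × 0.0165 = $19.58
State unemployment insurance (employee share): $1,276.33 × 0.01 = $12.76
Social Security tax: $1,276.33 × 0.0532 = $67.90
SDI: $1,276.33 × 0.0117 = $14.93
Legal plan premium: $51.06
Total deductions = $89.60 + $79.15 + $239.24 + $19.58 + $12.76 + $67.90 + $14.93 + $51.06 = $574.22
Net pay = $1,276.33 − $574.22 = $702.11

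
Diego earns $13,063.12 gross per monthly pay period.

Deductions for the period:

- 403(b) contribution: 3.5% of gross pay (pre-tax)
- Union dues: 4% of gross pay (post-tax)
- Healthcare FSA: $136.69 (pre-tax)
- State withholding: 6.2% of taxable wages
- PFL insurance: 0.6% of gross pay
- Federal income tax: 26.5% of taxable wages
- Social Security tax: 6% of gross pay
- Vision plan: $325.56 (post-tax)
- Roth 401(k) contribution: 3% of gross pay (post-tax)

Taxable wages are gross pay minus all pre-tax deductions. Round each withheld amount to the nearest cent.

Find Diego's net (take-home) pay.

Healthcare FSA: $136.69
403(b) contribution: $13,063.12 × 0.035 = $457.21
Pre-tax total = $136.69 + $457.21 = $593.90
Taxable wages = $13,063.12 − $593.90 = $12,469.22
State withholding: $12,469.22 × 0.062 = $773.09
Federal income tax: $12,469.22 × 0.265 = $3,304.34
PFL insurance: $13,063.12 × 0.006 = $78.38
Social Security tax: $13,063.12 × 0.06 = $783.79
Vision plan: $325.56
Roth 401(k) contribution: $13,063.12 × 0.03 = $391.89
Union dues: $13,063.12 × 0.04 = $522.52
Total deductions = $136.69 + $457.21 + $773.09 + $3,304.34 + $78.38 + $783.79 + $325.56 + $391.89 + $522.52 = $6,773.47
Net pay = $13,063.12 − $6,773.47 = $6,289.65

$6,289.65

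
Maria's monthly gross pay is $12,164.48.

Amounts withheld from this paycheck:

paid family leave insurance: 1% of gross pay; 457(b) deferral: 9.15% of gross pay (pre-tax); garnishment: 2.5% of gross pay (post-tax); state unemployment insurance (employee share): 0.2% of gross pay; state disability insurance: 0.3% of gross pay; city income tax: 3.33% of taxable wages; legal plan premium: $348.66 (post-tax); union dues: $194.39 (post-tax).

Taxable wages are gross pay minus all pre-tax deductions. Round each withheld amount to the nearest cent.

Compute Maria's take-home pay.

$9,653.80

457(b) deferral: $12,164.48 × 0.0915 = $1,113.05
Taxable wages = $12,164.48 − $1,113.05 = $11,051.43
City income tax: $11,051.43 × 0.0333 = $368.01
Paid family leave insurance: $12,164.48 × 0.01 = $121.64
State disability insurance: $12,164.48 × 0.003 = $36.49
State unemployment insurance (employee share): $12,164.48 × 0.002 = $24.33
Union dues: $194.39
Garnishment: $12,164.48 × 0.025 = $304.11
Legal plan premium: $348.66
Total deductions = $1,113.05 + $368.01 + $121.64 + $36.49 + $24.33 + $194.39 + $304.11 + $348.66 = $2,510.68
Net pay = $12,164.48 − $2,510.68 = $9,653.80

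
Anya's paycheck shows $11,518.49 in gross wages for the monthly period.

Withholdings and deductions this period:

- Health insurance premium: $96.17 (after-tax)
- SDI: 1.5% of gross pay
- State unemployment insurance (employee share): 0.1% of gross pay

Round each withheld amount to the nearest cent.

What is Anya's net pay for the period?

$11,238.02

SDI: $11,518.49 × 0.015 = $172.78
State unemployment insurance (employee share): $11,518.49 × 0.001 = $11.52
Health insurance premium: $96.17
Total deductions = $172.78 + $11.52 + $96.17 = $280.47
Net pay = $11,518.49 − $280.47 = $11,238.02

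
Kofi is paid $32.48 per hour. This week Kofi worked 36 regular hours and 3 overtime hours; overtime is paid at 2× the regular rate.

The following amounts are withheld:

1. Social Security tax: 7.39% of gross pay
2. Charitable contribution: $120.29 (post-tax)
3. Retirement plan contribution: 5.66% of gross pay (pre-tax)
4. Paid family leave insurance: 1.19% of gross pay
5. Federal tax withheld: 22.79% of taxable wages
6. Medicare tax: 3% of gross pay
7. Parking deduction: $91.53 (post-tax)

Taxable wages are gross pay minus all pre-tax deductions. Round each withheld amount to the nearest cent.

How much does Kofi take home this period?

Regular pay: 36 × $32.48 = $1,169.28
Overtime pay: 3 × $32.48 × 2 = $194.88
Gross pay = $1,169.28 + $194.88 = $1,364.16
Retirement plan contribution: $1,364.16 × 0.0566 = $77.21
Taxable wages = $1,364.16 − $77.21 = $1,286.95
Federal tax withheld: $1,286.95 × 0.2279 = $293.30
Paid family leave insurance: $1,364.16 × 0.0119 = $16.23
Social Security tax: $1,364.16 × 0.0739 = $100.81
Medicare tax: $1,364.16 × 0.03 = $40.92
Charitable contribution: $120.29
Parking deduction: $91.53
Total deductions = $77.21 + $293.30 + $16.23 + $100.81 + $40.92 + $120.29 + $91.53 = $740.29
Net pay = $1,364.16 − $740.29 = $623.87

$623.87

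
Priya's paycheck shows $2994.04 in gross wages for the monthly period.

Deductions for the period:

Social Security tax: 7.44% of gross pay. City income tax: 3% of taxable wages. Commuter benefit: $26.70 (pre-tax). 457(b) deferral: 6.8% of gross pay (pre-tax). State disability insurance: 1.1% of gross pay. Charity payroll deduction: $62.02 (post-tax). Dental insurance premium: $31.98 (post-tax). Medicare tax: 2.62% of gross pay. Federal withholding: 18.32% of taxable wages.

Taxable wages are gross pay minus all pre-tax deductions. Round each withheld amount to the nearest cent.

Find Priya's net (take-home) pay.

457(b) deferral: $2994.04 × 0.068 = $203.59
Commuter benefit: $26.70
Pre-tax total = $203.59 + $26.70 = $230.29
Taxable wages = $2994.04 − $230.29 = $2763.75
Federal withholding: $2763.75 × 0.1832 = $506.32
City income tax: $2763.75 × 0.03 = $82.91
Social Security tax: $2994.04 × 0.0744 = $222.76
Medicare tax: $2994.04 × 0.0262 = $78.44
State disability insurance: $2994.04 × 0.011 = $32.93
Charity payroll deduction: $62.02
Dental insurance premium: $31.98
Total deductions = $203.59 + $26.70 + $506.32 + $82.91 + $222.76 + $78.44 + $32.93 + $62.02 + $31.98 = $1247.65
Net pay = $2994.04 − $1247.65 = $1746.39

$1746.39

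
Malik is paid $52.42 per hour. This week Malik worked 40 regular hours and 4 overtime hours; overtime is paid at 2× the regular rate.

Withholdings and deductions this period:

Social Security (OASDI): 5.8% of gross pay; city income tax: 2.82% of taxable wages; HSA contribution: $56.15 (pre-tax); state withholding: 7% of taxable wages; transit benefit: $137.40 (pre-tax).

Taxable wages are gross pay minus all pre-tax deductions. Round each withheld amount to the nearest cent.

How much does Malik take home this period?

Regular pay: 40 × $52.42 = $2,096.80
Overtime pay: 4 × $52.42 × 2 = $419.36
Gross pay = $2,096.80 + $419.36 = $2,516.16
Transit benefit: $137.40
HSA contribution: $56.15
Pre-tax total = $137.40 + $56.15 = $193.55
Taxable wages = $2,516.16 − $193.55 = $2,322.61
State withholding: $2,322.61 × 0.07 = $162.58
City income tax: $2,322.61 × 0.0282 = $65.50
Social Security (OASDI): $2,516.16 × 0.058 = $145.94
Total deductions = $137.40 + $56.15 + $162.58 + $65.50 + $145.94 = $567.57
Net pay = $2,516.16 − $567.57 = $1,948.59

$1,948.59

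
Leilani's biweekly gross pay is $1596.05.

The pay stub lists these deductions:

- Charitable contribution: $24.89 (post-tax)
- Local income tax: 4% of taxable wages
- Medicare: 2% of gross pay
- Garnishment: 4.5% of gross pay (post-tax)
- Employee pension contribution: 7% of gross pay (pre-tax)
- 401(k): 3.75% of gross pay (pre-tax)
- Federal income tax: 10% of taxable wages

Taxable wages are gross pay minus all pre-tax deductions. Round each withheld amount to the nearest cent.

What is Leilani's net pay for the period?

$1096.42

Employee pension contribution: $1596.05 × 0.07 = $111.72
401(k): $1596.05 × 0.0375 = $59.85
Pre-tax total = $111.72 + $59.85 = $171.57
Taxable wages = $1596.05 − $171.57 = $1424.48
Local income tax: $1424.48 × 0.04 = $56.98
Federal income tax: $1424.48 × 0.1 = $142.45
Medicare: $1596.05 × 0.02 = $31.92
Garnishment: $1596.05 × 0.045 = $71.82
Charitable contribution: $24.89
Total deductions = $111.72 + $59.85 + $56.98 + $142.45 + $31.92 + $71.82 + $24.89 = $499.63
Net pay = $1596.05 − $499.63 = $1096.42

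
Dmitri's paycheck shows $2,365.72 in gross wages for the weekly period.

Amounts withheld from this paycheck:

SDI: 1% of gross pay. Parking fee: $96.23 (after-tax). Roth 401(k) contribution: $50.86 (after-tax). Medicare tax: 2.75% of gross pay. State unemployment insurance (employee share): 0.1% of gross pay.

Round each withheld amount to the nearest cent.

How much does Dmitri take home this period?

State unemployment insurance (employee share): $2,365.72 × 0.001 = $2.37
SDI: $2,365.72 × 0.01 = $23.66
Medicare tax: $2,365.72 × 0.0275 = $65.06
Parking fee: $96.23
Roth 401(k) contribution: $50.86
Total deductions = $2.37 + $23.66 + $65.06 + $96.23 + $50.86 = $238.18
Net pay = $2,365.72 − $238.18 = $2,127.54

$2,127.54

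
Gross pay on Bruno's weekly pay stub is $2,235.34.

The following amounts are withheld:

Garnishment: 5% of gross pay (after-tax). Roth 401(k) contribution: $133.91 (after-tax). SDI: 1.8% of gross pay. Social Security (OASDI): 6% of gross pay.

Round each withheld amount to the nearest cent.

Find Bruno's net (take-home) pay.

$1,815.30

SDI: $2,235.34 × 0.018 = $40.24
Social Security (OASDI): $2,235.34 × 0.06 = $134.12
Roth 401(k) contribution: $133.91
Garnishment: $2,235.34 × 0.05 = $111.77
Total deductions = $40.24 + $134.12 + $133.91 + $111.77 = $420.04
Net pay = $2,235.34 − $420.04 = $1,815.30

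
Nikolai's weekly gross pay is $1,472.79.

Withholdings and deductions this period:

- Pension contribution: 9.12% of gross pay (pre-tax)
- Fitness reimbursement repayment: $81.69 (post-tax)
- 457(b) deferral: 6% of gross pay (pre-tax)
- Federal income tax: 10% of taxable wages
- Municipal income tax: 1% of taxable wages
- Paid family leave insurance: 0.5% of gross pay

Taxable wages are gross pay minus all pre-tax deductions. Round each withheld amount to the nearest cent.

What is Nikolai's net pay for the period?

$1,023.54

457(b) deferral: $1,472.79 × 0.06 = $88.37
Pension contribution: $1,472.79 × 0.0912 = $134.32
Pre-tax total = $88.37 + $134.32 = $222.69
Taxable wages = $1,472.79 − $222.69 = $1,250.10
Federal income tax: $1,250.10 × 0.1 = $125.01
Municipal income tax: $1,250.10 × 0.01 = $12.50
Paid family leave insurance: $1,472.79 × 0.005 = $7.36
Fitness reimbursement repayment: $81.69
Total deductions = $88.37 + $134.32 + $125.01 + $12.50 + $7.36 + $81.69 = $449.25
Net pay = $1,472.79 − $449.25 = $1,023.54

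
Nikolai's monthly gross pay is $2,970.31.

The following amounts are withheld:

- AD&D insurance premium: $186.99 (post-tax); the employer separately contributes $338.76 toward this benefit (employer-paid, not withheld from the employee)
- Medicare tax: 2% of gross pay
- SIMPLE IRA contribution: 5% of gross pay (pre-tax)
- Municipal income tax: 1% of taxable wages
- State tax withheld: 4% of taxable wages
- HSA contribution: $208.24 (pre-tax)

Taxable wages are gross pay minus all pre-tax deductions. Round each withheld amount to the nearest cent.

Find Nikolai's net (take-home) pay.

SIMPLE IRA contribution: $2,970.31 × 0.05 = $148.52
HSA contribution: $208.24
Pre-tax total = $148.52 + $208.24 = $356.76
Taxable wages = $2,970.31 − $356.76 = $2,613.55
Municipal income tax: $2,613.55 × 0.01 = $26.14
State tax withheld: $2,613.55 × 0.04 = $104.54
Medicare tax: $2,970.31 × 0.02 = $59.41
AD&D insurance premium: $186.99
(Employer's $338.76 toward AD&D insurance premium is not withheld from the employee.)
Total deductions = $148.52 + $208.24 + $26.14 + $104.54 + $59.41 + $186.99 = $733.84
Net pay = $2,970.31 − $733.84 = $2,236.47

$2,236.47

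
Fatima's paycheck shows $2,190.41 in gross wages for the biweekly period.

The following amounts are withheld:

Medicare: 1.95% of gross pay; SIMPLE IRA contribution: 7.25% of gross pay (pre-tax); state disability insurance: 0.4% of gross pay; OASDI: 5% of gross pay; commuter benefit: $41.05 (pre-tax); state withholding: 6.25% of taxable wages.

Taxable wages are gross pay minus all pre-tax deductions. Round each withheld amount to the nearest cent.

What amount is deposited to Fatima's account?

$1,705.16

Commuter benefit: $41.05
SIMPLE IRA contribution: $2,190.41 × 0.0725 = $158.80
Pre-tax total = $41.05 + $158.80 = $199.85
Taxable wages = $2,190.41 − $199.85 = $1,990.56
State withholding: $1,990.56 × 0.0625 = $124.41
State disability insurance: $2,190.41 × 0.004 = $8.76
Medicare: $2,190.41 × 0.0195 = $42.71
OASDI: $2,190.41 × 0.05 = $109.52
Total deductions = $41.05 + $158.80 + $124.41 + $8.76 + $42.71 + $109.52 = $485.25
Net pay = $2,190.41 − $485.25 = $1,705.16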